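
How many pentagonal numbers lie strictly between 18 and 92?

The n-th pentagonal number is n(3n−1)/2.
Smallest index with value > 18: n = 4 (giving 22).
Largest index with value < 92: n = 7 (giving 70).
Indices 4 through 7: 4 terms.

4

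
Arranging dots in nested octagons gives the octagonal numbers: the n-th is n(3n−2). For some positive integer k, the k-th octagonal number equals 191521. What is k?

253

Set n(3n−2) = 191521, giving 3n² − 2n − 191521 = 0.
The discriminant is 4 + 12·191521 = 2298256, and √2298256 = 1516.
So n = (2 + 1516) / 6 = 1518/6 = 253.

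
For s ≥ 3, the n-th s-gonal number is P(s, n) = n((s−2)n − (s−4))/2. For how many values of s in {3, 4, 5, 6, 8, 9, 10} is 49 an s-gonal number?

1

s = 3: P(3, 9) = 45 and P(3, 10) = 55; 49 is not s-gonal.
s = 4: P(4, 7) = 49. ✓
s = 5: P(5, 5) = 35 and P(5, 6) = 51; 49 is not s-gonal.
s = 6: P(6, 5) = 45 and P(6, 6) = 66; 49 is not s-gonal.
s = 8: P(8, 4) = 40 and P(8, 5) = 65; 49 is not s-gonal.
s = 9: P(9, 4) = 46 and P(9, 5) = 75; 49 is not s-gonal.
s = 10: P(10, 3) = 27 and P(10, 4) = 52; 49 is not s-gonal.
Hits: s ∈ {4} → 1.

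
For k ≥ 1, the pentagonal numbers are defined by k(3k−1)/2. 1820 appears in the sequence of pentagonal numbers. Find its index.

Set n(3n−1)/2 = 1820, giving 3n² − n − 3640 = 0.
So n = (1 + 209) / 6 = 210/6 = 35.

35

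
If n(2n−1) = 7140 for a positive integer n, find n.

60

Set n(2n−1) = 7140, giving 2n² − n − 7140 = 0.
So n = (1 + 239) / 4 = 240/4 = 60.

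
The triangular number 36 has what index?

8

Set n(n+1)/2 = 36, giving n² + n − 72 = 0.
So n = (-1 + 17) / 2 = 16/2 = 8.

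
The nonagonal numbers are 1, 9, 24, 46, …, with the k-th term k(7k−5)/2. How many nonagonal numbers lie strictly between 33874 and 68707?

The n-th nonagonal number is n(7n−5)/2.
Smallest index with value > 33874: n = 99 (giving 34056).
Largest index with value < 68707: n = 140 (giving 68250).
Indices 99 through 140: 42 terms.

42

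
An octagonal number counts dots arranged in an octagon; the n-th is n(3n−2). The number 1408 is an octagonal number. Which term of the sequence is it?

Set n(3n−2) = 1408, giving 3n² − 2n − 1408 = 0.
The discriminant is 4 + 12·1408 = 16900, and √16900 = 130.
So n = (2 + 130) / 6 = 132/6 = 22.
Check: 22·(3·22 − 2) = 1408. ✓

22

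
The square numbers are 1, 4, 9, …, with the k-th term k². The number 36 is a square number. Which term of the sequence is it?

We need n² = 36, so n = √36 = 6.
Check: 6² = 36. ✓

6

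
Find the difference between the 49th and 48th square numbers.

n² − (n−1)² = 2n − 1, so 49² − 48² = 2·49 − 1 = 97.

97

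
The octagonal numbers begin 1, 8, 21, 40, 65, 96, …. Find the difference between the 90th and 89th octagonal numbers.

Consecutive octagonal numbers differ by 6n − 5: here 6·90 − 5 = 535.

535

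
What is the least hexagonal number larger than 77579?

78210

Solve n(2n−1) > 77579 for integer n.
The largest n with value ≤ 77579 is 197 (since 77421 ≤ 77579 < 78210), so the first above is n = 198, value 78210.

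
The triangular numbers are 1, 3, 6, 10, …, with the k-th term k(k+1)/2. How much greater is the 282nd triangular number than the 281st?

Consecutive triangular numbers differ by n: T_{282} − T_{281} = 282.

282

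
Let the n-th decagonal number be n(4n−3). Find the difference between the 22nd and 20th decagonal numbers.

330

22·(4·22 − 3) = 1870 and 20·(4·20 − 3) = 1540.
Difference: 1870 − 1540 = 330.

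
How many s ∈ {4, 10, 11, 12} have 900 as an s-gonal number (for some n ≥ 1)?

1

s = 4: P(4, 30) = 900. ✓
s = 10: P(10, 15) = 855 and P(10, 16) = 976; 900 is not s-gonal.
s = 11: P(11, 14) = 833 and P(11, 15) = 960; 900 is not s-gonal.
s = 12: P(12, 13) = 793 and P(12, 14) = 924; 900 is not s-gonal.
Hits: s ∈ {4} → 1.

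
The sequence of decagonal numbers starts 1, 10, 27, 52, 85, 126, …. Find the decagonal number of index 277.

306085

The 277th decagonal number is n(4n−3) with n = 277.
277·(4·277 − 3) = 277·1105 = 306085.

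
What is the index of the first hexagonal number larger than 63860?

Solve n(2n−1) > 63860 for integer n.
The largest n with value ≤ 63860 is 178 (since 63190 ≤ 63860 < 63903), so the first above is n = 179, value 63903.

179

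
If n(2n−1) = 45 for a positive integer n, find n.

Set n(2n−1) = 45, giving 2n² − n − 45 = 0.
So n = (1 + 19) / 4 = 20/4 = 5.

5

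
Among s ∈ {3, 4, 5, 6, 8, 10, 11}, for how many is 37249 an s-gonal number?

1

s = 3: P(3, 272) = 37128 and P(3, 273) = 37401; 37249 is not s-gonal.
s = 4: P(4, 193) = 37249. ✓
s = 5: P(5, 157) = 36895 and P(5, 158) = 37367; 37249 is not s-gonal.
s = 6: P(6, 136) = 36856 and P(6, 137) = 37401; 37249 is not s-gonal.
s = 8: P(8, 111) = 36741 and P(8, 112) = 37408; 37249 is not s-gonal.
s = 10: P(10, 96) = 36576 and P(10, 97) = 37345; 37249 is not s-gonal.
s = 11: P(11, 91) = 36946 and P(11, 92) = 37766; 37249 is not s-gonal.
Hits: s ∈ {4} → 1.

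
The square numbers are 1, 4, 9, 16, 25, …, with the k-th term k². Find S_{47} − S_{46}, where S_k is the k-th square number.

93

n² − (n−1)² = 2n − 1, so 47² − 46² = 2·47 − 1 = 93.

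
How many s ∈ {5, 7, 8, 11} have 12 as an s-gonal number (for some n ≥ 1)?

1

s = 5: P(5, 3) = 12. ✓
s = 7: P(7, 2) = 7 and P(7, 3) = 18; 12 is not s-gonal.
s = 8: P(8, 2) = 8 and P(8, 3) = 21; 12 is not s-gonal.
s = 11: P(11, 2) = 11 and P(11, 3) = 30; 12 is not s-gonal.
Hits: s ∈ {5} → 1.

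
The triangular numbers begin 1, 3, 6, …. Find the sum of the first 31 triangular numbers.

Σ i(i+1)/2 = (Σi² + Σi) / 2 over i = 1..31.
Σi = 496 and Σi² = 10416.
(1·10416 + 1·496) / 2 = 10912/2 = 5456.

5456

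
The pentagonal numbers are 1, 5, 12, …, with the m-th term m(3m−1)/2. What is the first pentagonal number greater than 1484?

Solve n(3n−1)/2 > 1484 for integer n.
The largest n with value ≤ 1484 is 31 (since 1426 ≤ 1484 < 1520), so the first above is n = 32, value 1520.

1520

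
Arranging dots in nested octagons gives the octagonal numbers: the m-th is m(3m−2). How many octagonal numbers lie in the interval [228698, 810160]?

244

The n-th octagonal number is n(3n−2).
Smallest index with value ≥ 228698: n = 277 (giving 229633).
Largest index with value ≤ 810160: n = 520 (giving 810160).
Indices 277 through 520: 244 terms.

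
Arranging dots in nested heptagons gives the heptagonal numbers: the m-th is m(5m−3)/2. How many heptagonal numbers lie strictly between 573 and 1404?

The n-th heptagonal number is n(5n−3)/2.
Smallest index with value > 573: n = 16 (giving 616).
Largest index with value < 1404: n = 23 (giving 1288).
Indices 16 through 23: 8 terms.

8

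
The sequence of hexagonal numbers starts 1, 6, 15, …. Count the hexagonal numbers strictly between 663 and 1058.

The n-th hexagonal number is n(2n−1).
Smallest index with value > 663: n = 19 (giving 703).
Largest index with value < 1058: n = 23 (giving 1035).
Indices 19 through 23: 5 terms.

5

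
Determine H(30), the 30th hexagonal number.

1770

30·(2·30 − 1) = 30·59 = 1770.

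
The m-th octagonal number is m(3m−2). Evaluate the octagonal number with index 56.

9296

The 56th octagonal number is n(3n−2) with n = 56.
56·(3·56 − 2) = 56·166 = 9296.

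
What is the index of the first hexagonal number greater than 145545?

271

Solve n(2n−1) > 145545 for integer n.
The largest n with value ≤ 145545 is 270 (since 145530 ≤ 145545 < 146611), so the first above is n = 271, value 146611.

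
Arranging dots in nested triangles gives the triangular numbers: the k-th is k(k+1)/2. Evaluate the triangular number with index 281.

39621

281·282/2 = 79242/2 = 39621.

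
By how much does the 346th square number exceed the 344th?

1380

346² = 119716 and 344² = 118336.
Difference: 119716 − 118336 = 1380.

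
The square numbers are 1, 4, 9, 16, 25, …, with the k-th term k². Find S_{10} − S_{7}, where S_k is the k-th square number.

51

10² = 100 and 7² = 49.
Difference: 100 − 49 = 51.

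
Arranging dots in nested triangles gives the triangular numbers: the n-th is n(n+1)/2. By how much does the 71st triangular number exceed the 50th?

71·72/2 = 2556 and 50·51/2 = 1275.
Difference: 2556 − 1275 = 1281.

1281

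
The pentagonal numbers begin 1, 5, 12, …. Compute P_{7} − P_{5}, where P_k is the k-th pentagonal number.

7·(3·7 − 1)/2 = 70 and 5·(3·5 − 1)/2 = 35.
Difference: 70 − 35 = 35.

35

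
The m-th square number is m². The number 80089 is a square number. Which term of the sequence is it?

We need n² = 80089, so n = √80089 = 283.

283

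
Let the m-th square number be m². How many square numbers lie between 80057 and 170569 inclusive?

131

The n-th square number is n².
Smallest index with value ≥ 80057: n = 283 (giving 80089).
Largest index with value ≤ 170569: n = 413 (giving 170569).
Indices 283 through 413: 131 terms.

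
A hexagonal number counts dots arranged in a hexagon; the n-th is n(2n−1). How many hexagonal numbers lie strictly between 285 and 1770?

The n-th hexagonal number is n(2n−1).
Smallest index with value > 285: n = 13 (giving 325).
Largest index with value < 1770: n = 29 (giving 1653).
Indices 13 through 29: 17 terms.

17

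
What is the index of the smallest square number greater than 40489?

202

Solve n² > 40489 for integer n.
The largest n with value ≤ 40489 is 201 (since 40401 ≤ 40489 < 40804), so the first above is n = 202, value 40804.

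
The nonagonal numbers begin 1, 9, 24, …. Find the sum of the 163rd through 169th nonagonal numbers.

672315

Σ i(7i−5)/2 = (7Σi² − 5Σi) / 2 over i = 163..169.
Σi = 14365 − 13203 = 1162 and Σi² = 1623245 − 1430325 = 192920.
(7·192920 − 5·1162) / 2 = 1344630/2 = 672315.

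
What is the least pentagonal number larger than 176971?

Solve n(3n−1)/2 > 176971 for integer n.
The largest n with value ≤ 176971 is 343 (since 176302 ≤ 176971 < 177332), so the first above is n = 344, value 177332.

177332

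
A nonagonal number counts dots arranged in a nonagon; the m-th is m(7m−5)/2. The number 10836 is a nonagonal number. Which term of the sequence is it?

56

Set n(7n−5)/2 = 10836, giving 7n² − 5n − 21672 = 0.
So n = (5 + 779) / 14 = 784/14 = 56.
Check: 56·(7·56 − 5)/2 = 10836. ✓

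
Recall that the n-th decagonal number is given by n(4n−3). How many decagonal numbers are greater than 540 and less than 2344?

12

The n-th decagonal number is n(4n−3).
Smallest index with value > 540: n = 13 (giving 637).
Largest index with value < 2344: n = 24 (giving 2232).
Indices 13 through 24: 12 terms.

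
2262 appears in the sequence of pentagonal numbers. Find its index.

Set n(3n−1)/2 = 2262, giving 3n² − n − 4524 = 0.
The discriminant is 1 + 24·2262 = 54289, and √54289 = 233.
So n = (1 + 233) / 6 = 234/6 = 39.
Check: 39·(3·39 − 1)/2 = 2262. ✓

39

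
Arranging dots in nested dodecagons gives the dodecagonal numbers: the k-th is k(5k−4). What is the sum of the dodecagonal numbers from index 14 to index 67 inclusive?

499707

Σ i(5i−4) = 5Σi² − 4Σi over i = 14..67.
Σi = 2278 − 91 = 2187 and Σi² = 102510 − 819 = 101691.
5·101691 − 4·2187 = 499707.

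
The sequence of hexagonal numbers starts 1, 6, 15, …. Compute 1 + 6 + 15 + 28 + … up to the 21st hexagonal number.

6391

Σ i(2i−1) = 2Σi² − Σi over i = 1..21.
Σi = 231 and Σi² = 3311.
2·3311 − 1·231 = 6391.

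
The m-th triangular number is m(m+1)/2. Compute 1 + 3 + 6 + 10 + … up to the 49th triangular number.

Σ i(i+1)/2 = (Σi² + Σi) / 2 over i = 1..49.
Σi = 1225 and Σi² = 40425.
(1·40425 + 1·1225) / 2 = 41650/2 = 20825.

20825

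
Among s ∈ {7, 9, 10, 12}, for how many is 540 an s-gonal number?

2

s = 7: P(7, 15) = 540. ✓
s = 9: P(9, 12) = 474 and P(9, 13) = 559; 540 is not s-gonal.
s = 10: P(10, 12) = 540. ✓
s = 12: P(12, 10) = 460 and P(12, 11) = 561; 540 is not s-gonal.
Hits: s ∈ {7, 10} → 2.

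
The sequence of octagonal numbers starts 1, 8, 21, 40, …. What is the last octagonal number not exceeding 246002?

Solve n(3n−2) ≤ 246002 for integer n.
n = 286 gives 244816 ≤ 246002, while n = 287 gives 246533 > 246002; so the answer is 244816.

244816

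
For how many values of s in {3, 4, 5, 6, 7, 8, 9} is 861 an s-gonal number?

s = 3: P(3, 41) = 861. ✓
s = 4: P(4, 29) = 841 and P(4, 30) = 900; 861 is not s-gonal.
s = 5: P(5, 24) = 852 and P(5, 25) = 925; 861 is not s-gonal.
s = 6: P(6, 21) = 861. ✓
s = 7: P(7, 18) = 783 and P(7, 19) = 874; 861 is not s-gonal.
s = 8: P(8, 17) = 833 and P(8, 18) = 936; 861 is not s-gonal.
s = 9: P(9, 16) = 856 and P(9, 17) = 969; 861 is not s-gonal.
Hits: s ∈ {3, 6} → 2.

2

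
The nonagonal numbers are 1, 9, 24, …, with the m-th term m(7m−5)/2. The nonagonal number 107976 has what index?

176

Set n(7n−5)/2 = 107976, giving 7n² − 5n − 215952 = 0.
The discriminant is 25 + 56·107976 = 6046681, and √6046681 = 2459.
So n = (5 + 2459) / 14 = 2464/14 = 176.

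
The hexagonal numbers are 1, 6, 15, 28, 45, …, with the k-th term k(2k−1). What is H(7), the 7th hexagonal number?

The 7th hexagonal number is n(2n−1) with n = 7.
7·(2·7 − 1) = 7·13 = 91.

91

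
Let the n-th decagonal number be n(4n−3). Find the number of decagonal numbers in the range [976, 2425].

10

The n-th decagonal number is n(4n−3).
Smallest index with value ≥ 976: n = 16 (giving 976).
Largest index with value ≤ 2425: n = 25 (giving 2425).
Indices 16 through 25: 10 terms.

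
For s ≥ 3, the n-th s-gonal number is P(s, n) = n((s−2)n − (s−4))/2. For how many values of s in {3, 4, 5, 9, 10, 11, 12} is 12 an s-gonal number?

2

s = 3: P(3, 4) = 10 and P(3, 5) = 15; 12 is not s-gonal.
s = 4: P(4, 3) = 9 and P(4, 4) = 16; 12 is not s-gonal.
s = 5: P(5, 3) = 12. ✓
s = 9: P(9, 2) = 9 and P(9, 3) = 24; 12 is not s-gonal.
s = 10: P(10, 2) = 10 and P(10, 3) = 27; 12 is not s-gonal.
s = 11: P(11, 2) = 11 and P(11, 3) = 30; 12 is not s-gonal.
s = 12: P(12, 2) = 12. ✓
Hits: s ∈ {5, 12} → 2.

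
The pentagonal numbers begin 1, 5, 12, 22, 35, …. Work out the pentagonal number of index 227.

77180

227·(3·227 − 1)/2 = 227·680/2 = 227·340 = 77180.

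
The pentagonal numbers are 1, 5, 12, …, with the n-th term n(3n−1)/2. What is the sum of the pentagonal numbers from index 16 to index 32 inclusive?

15096

Σ i(3i−1)/2 = (3Σi² − Σi) / 2 over i = 16..32.
Σi = 528 − 120 = 408 and Σi² = 11440 − 1240 = 10200.
(3·10200 − 1·408) / 2 = 30192/2 = 15096.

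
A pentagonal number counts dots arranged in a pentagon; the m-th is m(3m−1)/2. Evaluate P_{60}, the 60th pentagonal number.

The 60th pentagonal number is n(3n−1)/2 with n = 60.
60·(3·60 − 1)/2 = 60·179/2 = 5370.

5370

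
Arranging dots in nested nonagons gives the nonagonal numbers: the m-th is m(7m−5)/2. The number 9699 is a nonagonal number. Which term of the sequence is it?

53

Set n(7n−5)/2 = 9699, giving 7n² − 5n − 19398 = 0.
So n = (5 + 737) / 14 = 742/14 = 53.
Check: 53·(7·53 − 5)/2 = 9699. ✓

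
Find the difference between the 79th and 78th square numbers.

n² − (n−1)² = 2n − 1, so 79² − 78² = 2·79 − 1 = 157.

157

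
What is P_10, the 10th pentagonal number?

145

The 10th pentagonal number is n(3n−1)/2 with n = 10.
10·(3·10 − 1)/2 = 10·29/2 = 145.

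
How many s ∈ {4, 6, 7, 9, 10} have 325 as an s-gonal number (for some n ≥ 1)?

s = 4: P(4, 18) = 324 and P(4, 19) = 361; 325 is not s-gonal.
s = 6: P(6, 13) = 325. ✓
s = 7: P(7, 11) = 286 and P(7, 12) = 342; 325 is not s-gonal.
s = 9: P(9, 10) = 325. ✓
s = 10: P(10, 9) = 297 and P(10, 10) = 370; 325 is not s-gonal.
Hits: s ∈ {6, 9} → 2.

2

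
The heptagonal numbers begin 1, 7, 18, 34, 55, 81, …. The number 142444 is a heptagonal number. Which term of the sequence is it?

Set n(5n−3)/2 = 142444, giving 5n² − 3n − 284888 = 0.
The discriminant is 9 + 40·142444 = 5697769, and √5697769 = 2387.
So n = (3 + 2387) / 10 = 2390/10 = 239.
Check: 239·(5·239 − 3)/2 = 142444. ✓

239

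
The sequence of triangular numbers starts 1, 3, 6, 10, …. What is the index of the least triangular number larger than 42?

Solve n(n+1)/2 > 42 for integer n.
The largest n with value ≤ 42 is 8 (since 36 ≤ 42 < 45), so the first above is n = 9, value 45.

9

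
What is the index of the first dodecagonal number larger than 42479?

Solve n(5n−4) > 42479 for integer n.
The largest n with value ≤ 42479 is 92 (since 41952 ≤ 42479 < 42873), so the first above is n = 93, value 42873.

93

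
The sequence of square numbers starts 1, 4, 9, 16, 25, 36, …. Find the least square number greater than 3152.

3249

Solve n² > 3152 for integer n.
The largest n with value ≤ 3152 is 56 (since 3136 ≤ 3152 < 3249), so the first above is n = 57, value 3249.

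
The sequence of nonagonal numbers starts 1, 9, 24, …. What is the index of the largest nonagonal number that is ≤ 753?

Solve n(7n−5)/2 ≤ 753 for integer n.
n = 15 gives 750 ≤ 753, while n = 16 gives 856 > 753; so the answer is index 15.

15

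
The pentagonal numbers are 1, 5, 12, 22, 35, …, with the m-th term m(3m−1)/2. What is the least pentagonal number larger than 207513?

208507

Solve n(3n−1)/2 > 207513 for integer n.
The largest n with value ≤ 207513 is 372 (since 207390 ≤ 207513 < 208507), so the first above is n = 373, value 208507.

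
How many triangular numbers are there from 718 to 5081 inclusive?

The n-th triangular number is n(n+1)/2.
Smallest index with value ≥ 718: n = 38 (giving 741).
Largest index with value ≤ 5081: n = 100 (giving 5050).
Indices 38 through 100: 63 terms.

63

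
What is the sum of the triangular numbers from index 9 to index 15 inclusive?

Σ i(i+1)/2 = (Σi² + Σi) / 2 over i = 9..15.
Σi = 120 − 36 = 84 and Σi² = 1240 − 204 = 1036.
(1·1036 + 1·84) / 2 = 1120/2 = 560.

560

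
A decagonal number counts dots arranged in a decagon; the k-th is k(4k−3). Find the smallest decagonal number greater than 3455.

Solve n(4n−3) > 3455 for integer n.
The largest n with value ≤ 3455 is 29 (since 3277 ≤ 3455 < 3510), so the first above is n = 30, value 3510.

3510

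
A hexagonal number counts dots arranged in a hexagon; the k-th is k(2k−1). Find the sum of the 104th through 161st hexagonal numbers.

2061349

Σ i(2i−1) = 2Σi² − Σi over i = 104..161.
Σi = 13041 − 5356 = 7685 and Σi² = 1404081 − 369564 = 1034517.
2·1034517 − 1·7685 = 2061349.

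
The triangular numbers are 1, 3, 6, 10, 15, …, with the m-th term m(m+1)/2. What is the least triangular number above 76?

78

Solve n(n+1)/2 > 76 for integer n.
The largest n with value ≤ 76 is 11 (since 66 ≤ 76 < 78), so the first above is n = 12, value 78.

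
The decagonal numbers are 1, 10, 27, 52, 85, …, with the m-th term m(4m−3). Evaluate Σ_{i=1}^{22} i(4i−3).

14421

Σ i(4i−3) = 4Σi² − 3Σi over i = 1..22.
Σi = 253 and Σi² = 3795.
4·3795 − 3·253 = 14421.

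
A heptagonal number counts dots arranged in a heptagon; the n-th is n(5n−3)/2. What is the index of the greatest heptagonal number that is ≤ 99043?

Solve n(5n−3)/2 ≤ 99043 for integer n.
n = 199 gives 98704 ≤ 99043, while n = 200 gives 99700 > 99043; so the answer is index 199.

199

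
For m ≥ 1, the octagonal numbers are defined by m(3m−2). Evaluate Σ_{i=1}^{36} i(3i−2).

47286

Σ i(3i−2) = 3Σi² − 2Σi over i = 1..36.
Σi = 666 and Σi² = 16206.
3·16206 − 2·666 = 47286.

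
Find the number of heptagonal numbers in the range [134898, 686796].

The n-th heptagonal number is n(5n−3)/2.
Smallest index with value ≥ 134898: n = 233 (giving 135373).
Largest index with value ≤ 686796: n = 524 (giving 685654).
Indices 233 through 524: 292 terms.

292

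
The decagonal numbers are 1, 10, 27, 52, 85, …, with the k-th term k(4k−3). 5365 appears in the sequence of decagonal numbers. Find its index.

Set n(4n−3) = 5365, giving 4n² − 3n − 5365 = 0.
The discriminant is 9 + 16·5365 = 85849, and √85849 = 293.
So n = (3 + 293) / 8 = 296/8 = 37.

37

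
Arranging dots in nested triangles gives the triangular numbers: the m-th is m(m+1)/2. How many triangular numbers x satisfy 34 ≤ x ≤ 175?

11

The n-th triangular number is n(n+1)/2.
Smallest index with value ≥ 34: n = 8 (giving 36).
Largest index with value ≤ 175: n = 18 (giving 171).
Indices 8 through 18: 11 terms.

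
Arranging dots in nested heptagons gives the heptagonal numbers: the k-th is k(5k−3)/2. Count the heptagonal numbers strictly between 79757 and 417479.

The n-th heptagonal number is n(5n−3)/2.
Smallest index with value > 79757: n = 179 (giving 79834).
Largest index with value < 417479: n = 408 (giving 415548).
Indices 179 through 408: 230 terms.

230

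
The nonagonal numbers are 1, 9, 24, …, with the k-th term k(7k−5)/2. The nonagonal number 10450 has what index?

55

Set n(7n−5)/2 = 10450, giving 7n² − 5n − 20900 = 0.
The discriminant is 25 + 56·10450 = 585225, and √585225 = 765.
So n = (5 + 765) / 14 = 770/14 = 55.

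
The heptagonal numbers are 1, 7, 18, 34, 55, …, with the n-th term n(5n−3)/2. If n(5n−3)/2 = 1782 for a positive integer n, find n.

27

Set n(5n−3)/2 = 1782, giving 5n² − 3n − 3564 = 0.
The discriminant is 9 + 40·1782 = 71289, and √71289 = 267.
So n = (3 + 267) / 10 = 270/10 = 27.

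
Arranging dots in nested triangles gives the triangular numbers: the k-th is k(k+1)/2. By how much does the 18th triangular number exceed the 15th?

51

18·19/2 = 171 and 15·16/2 = 120.
Difference: 171 − 120 = 51.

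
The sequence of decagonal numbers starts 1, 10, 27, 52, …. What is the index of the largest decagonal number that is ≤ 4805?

Solve n(4n−3) ≤ 4805 for integer n.
n = 35 gives 4795 ≤ 4805, while n = 36 gives 5076 > 4805; so the answer is index 35.

35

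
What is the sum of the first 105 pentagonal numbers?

Σ i(3i−1)/2 = (3Σi² − Σi) / 2 over i = 1..105.
Σi = 5565 and Σi² = 391405.
(3·391405 − 1·5565) / 2 = 1168650/2 = 584325.

584325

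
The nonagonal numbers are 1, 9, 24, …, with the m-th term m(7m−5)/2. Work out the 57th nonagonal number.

11229

57·(7·57 − 5)/2 = 57·394/2 = 57·197 = 11229.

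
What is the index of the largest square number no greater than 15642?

Solve n² ≤ 15642 for integer n.
n = 125 gives 15625 ≤ 15642, while n = 126 gives 15876 > 15642; so the answer is index 125.

125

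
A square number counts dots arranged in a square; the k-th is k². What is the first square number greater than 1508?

1521

Solve n² > 1508 for integer n.
The largest n with value ≤ 1508 is 38 (since 1444 ≤ 1508 < 1521), so the first above is n = 39, value 1521.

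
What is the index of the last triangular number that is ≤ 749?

Solve n(n+1)/2 ≤ 749 for integer n.
n = 38 gives 741 ≤ 749, while n = 39 gives 780 > 749; so the answer is index 38.

38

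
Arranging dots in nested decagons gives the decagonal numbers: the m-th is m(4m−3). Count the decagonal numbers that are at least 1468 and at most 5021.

The n-th decagonal number is n(4n−3).
Smallest index with value ≥ 1468: n = 20 (giving 1540).
Largest index with value ≤ 5021: n = 35 (giving 4795).
Indices 20 through 35: 16 terms.

16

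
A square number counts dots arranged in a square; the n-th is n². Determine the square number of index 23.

529

The 23rd square number is n² with n = 23.
23² = 529.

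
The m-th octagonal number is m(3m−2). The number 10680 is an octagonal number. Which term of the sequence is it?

60

Set n(3n−2) = 10680, giving 3n² − 2n − 10680 = 0.
The discriminant is 4 + 12·10680 = 128164, and √128164 = 358.
So n = (2 + 358) / 6 = 360/6 = 60.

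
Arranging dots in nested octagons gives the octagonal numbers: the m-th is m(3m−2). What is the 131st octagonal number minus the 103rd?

19600

131·(3·131 − 2) = 51221 and 103·(3·103 − 2) = 31621.
Difference: 51221 − 31621 = 19600.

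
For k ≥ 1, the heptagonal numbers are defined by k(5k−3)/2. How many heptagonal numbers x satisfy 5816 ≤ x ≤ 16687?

34

The n-th heptagonal number is n(5n−3)/2.
Smallest index with value ≥ 5816: n = 49 (giving 5929).
Largest index with value ≤ 16687: n = 82 (giving 16687).
Indices 49 through 82: 34 terms.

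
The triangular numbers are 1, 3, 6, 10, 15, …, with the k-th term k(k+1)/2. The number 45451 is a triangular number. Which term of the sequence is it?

301

Set n(n+1)/2 = 45451, giving n² + n − 90902 = 0.
So n = (-1 + 603) / 2 = 602/2 = 301.
Check: 301·302/2 = 45451. ✓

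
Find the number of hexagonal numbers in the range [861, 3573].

22

The n-th hexagonal number is n(2n−1).
Smallest index with value ≥ 861: n = 21 (giving 861).
Largest index with value ≤ 3573: n = 42 (giving 3486).
Indices 21 through 42: 22 terms.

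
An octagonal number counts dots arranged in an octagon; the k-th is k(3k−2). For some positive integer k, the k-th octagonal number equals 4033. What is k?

Set n(3n−2) = 4033, giving 3n² − 2n − 4033 = 0.
The discriminant is 4 + 12·4033 = 48400, and √48400 = 220.
So n = (2 + 220) / 6 = 222/6 = 37.

37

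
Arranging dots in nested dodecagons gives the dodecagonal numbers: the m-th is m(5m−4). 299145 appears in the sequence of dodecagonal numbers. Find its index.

245

Set n(5n−4) = 299145, giving 5n² − 4n − 299145 = 0.
The discriminant is 16 + 20·299145 = 5982916, and √5982916 = 2446.
So n = (4 + 2446) / 10 = 2450/10 = 245.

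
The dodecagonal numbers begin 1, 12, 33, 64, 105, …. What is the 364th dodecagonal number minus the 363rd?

Consecutive dodecagonal numbers differ by 10n − 9: here 10·364 − 9 = 3631.

3631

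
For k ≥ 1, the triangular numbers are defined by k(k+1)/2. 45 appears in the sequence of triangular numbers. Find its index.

9

Set n(n+1)/2 = 45, giving n² + n − 90 = 0.
The discriminant is 1 + 8·45 = 361, and √361 = 19.
So n = (-1 + 19) / 2 = 18/2 = 9.
Check: 9·10/2 = 45. ✓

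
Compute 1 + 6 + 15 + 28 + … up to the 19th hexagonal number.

Σ i(2i−1) = 2Σi² − Σi over i = 1..19.
Σi = 190 and Σi² = 2470.
2·2470 − 1·190 = 4750.

4750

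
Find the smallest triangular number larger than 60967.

61075

Solve n(n+1)/2 > 60967 for integer n.
The largest n with value ≤ 60967 is 348 (since 60726 ≤ 60967 < 61075), so the first above is n = 349, value 61075.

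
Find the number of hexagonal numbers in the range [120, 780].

13

The n-th hexagonal number is n(2n−1).
Smallest index with value ≥ 120: n = 8 (giving 120).
Largest index with value ≤ 780: n = 20 (giving 780).
Indices 8 through 20: 13 terms.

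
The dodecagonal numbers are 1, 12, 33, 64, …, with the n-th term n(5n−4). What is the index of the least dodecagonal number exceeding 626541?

355

Solve n(5n−4) > 626541 for integer n.
The largest n with value ≤ 626541 is 354 (since 625164 ≤ 626541 < 628705), so the first above is n = 355, value 628705.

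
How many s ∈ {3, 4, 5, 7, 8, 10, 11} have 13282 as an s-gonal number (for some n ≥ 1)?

1

s = 3: P(3, 162) = 13203 and P(3, 163) = 13366; 13282 is not s-gonal.
s = 4: P(4, 115) = 13225 and P(4, 116) = 13456; 13282 is not s-gonal.
s = 5: P(5, 94) = 13207 and P(5, 95) = 13490; 13282 is not s-gonal.
s = 7: P(7, 73) = 13213 and P(7, 74) = 13579; 13282 is not s-gonal.
s = 8: P(8, 66) = 12936 and P(8, 67) = 13333; 13282 is not s-gonal.
s = 10: P(10, 58) = 13282. ✓
s = 11: P(11, 54) = 12933 and P(11, 55) = 13420; 13282 is not s-gonal.
Hits: s ∈ {10} → 1.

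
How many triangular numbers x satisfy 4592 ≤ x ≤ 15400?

80

The n-th triangular number is n(n+1)/2.
Smallest index with value ≥ 4592: n = 96 (giving 4656).
Largest index with value ≤ 15400: n = 175 (giving 15400).
Indices 96 through 175: 80 terms.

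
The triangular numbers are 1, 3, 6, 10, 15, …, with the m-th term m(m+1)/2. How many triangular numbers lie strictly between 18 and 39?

3

The n-th triangular number is n(n+1)/2.
Smallest index with value > 18: n = 6 (giving 21).
Largest index with value < 39: n = 8 (giving 36).
Indices 6 through 8: 3 terms.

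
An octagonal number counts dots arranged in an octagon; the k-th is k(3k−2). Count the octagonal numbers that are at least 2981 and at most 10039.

27

The n-th octagonal number is n(3n−2).
Smallest index with value ≥ 2981: n = 32 (giving 3008).
Largest index with value ≤ 10039: n = 58 (giving 9976).
Indices 32 through 58: 27 terms.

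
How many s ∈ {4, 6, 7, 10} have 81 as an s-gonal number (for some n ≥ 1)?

2

s = 4: P(4, 9) = 81. ✓
s = 6: P(6, 6) = 66 and P(6, 7) = 91; 81 is not s-gonal.
s = 7: P(7, 6) = 81. ✓
s = 10: P(10, 4) = 52 and P(10, 5) = 85; 81 is not s-gonal.
Hits: s ∈ {4, 7} → 2.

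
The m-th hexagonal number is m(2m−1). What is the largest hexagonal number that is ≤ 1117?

Solve n(2n−1) ≤ 1117 for integer n.
n = 23 gives 1035 ≤ 1117, while n = 24 gives 1128 > 1117; so the answer is 1035.

1035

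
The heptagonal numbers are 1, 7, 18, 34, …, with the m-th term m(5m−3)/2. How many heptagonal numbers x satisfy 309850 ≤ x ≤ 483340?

The n-th heptagonal number is n(5n−3)/2.
Smallest index with value ≥ 309850: n = 353 (giving 310993).
Largest index with value ≤ 483340: n = 440 (giving 483340).
Indices 353 through 440: 88 terms.

88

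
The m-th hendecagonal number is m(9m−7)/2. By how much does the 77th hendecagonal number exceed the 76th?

Consecutive hendecagonal numbers differ by 9n − 8: here 9·77 − 8 = 685.

685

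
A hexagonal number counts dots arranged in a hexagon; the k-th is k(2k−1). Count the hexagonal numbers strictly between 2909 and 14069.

46

The n-th hexagonal number is n(2n−1).
Smallest index with value > 2909: n = 39 (giving 3003).
Largest index with value < 14069: n = 84 (giving 14028).
Indices 39 through 84: 46 terms.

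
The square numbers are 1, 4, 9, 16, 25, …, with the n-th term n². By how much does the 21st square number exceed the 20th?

n² − (n−1)² = 2n − 1, so 21² − 20² = 2·21 − 1 = 41.

41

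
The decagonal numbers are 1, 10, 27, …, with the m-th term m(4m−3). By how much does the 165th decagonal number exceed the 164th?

1313

Consecutive decagonal numbers differ by 8n − 7: here 8·165 − 7 = 1313.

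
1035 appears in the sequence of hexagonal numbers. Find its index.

23

Set n(2n−1) = 1035, giving 2n² − n − 1035 = 0.
The discriminant is 1 + 8·1035 = 8281, and √8281 = 91.
So n = (1 + 91) / 4 = 92/4 = 23.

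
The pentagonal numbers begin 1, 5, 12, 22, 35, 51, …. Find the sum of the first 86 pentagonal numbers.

321726

Σ i(3i−1)/2 = (3Σi² − Σi) / 2 over i = 1..86.
Σi = 3741 and Σi² = 215731.
(3·215731 − 1·3741) / 2 = 643452/2 = 321726.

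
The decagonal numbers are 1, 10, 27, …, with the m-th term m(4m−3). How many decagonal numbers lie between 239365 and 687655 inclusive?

171

The n-th decagonal number is n(4n−3).
Smallest index with value ≥ 239365: n = 245 (giving 239365).
Largest index with value ≤ 687655: n = 415 (giving 687655).
Indices 245 through 415: 171 terms.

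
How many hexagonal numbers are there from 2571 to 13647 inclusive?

46

The n-th hexagonal number is n(2n−1).
Smallest index with value ≥ 2571: n = 37 (giving 2701).
Largest index with value ≤ 13647: n = 82 (giving 13366).
Indices 37 through 82: 46 terms.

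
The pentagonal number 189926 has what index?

Set n(3n−1)/2 = 189926, giving 3n² − n − 379852 = 0.
The discriminant is 1 + 24·189926 = 4558225, and √4558225 = 2135.
So n = (1 + 2135) / 6 = 2136/6 = 356.
Check: 356·(3·356 − 1)/2 = 189926. ✓

356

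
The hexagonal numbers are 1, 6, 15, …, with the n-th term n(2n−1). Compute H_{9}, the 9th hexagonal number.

153

The 9th hexagonal number is n(2n−1) with n = 9.
9·(2·9 − 1) = 9·17 = 153.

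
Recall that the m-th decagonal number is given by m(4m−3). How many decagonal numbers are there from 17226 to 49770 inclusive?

The n-th decagonal number is n(4n−3).
Smallest index with value ≥ 17226: n = 66 (giving 17226).
Largest index with value ≤ 49770: n = 111 (giving 48951).
Indices 66 through 111: 46 terms.

46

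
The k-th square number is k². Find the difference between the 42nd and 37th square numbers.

395

42² = 1764 and 37² = 1369.
Difference: 1764 − 1369 = 395.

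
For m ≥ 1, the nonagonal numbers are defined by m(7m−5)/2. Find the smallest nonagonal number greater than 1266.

Solve n(7n−5)/2 > 1266 for integer n.
The largest n with value ≤ 1266 is 19 (since 1216 ≤ 1266 < 1350), so the first above is n = 20, value 1350.

1350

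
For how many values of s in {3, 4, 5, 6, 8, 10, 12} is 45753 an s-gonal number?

s = 3: P(3, 302) = 45753. ✓
s = 4: P(4, 213) = 45369 and P(4, 214) = 45796; 45753 is not s-gonal.
s = 5: P(5, 174) = 45327 and P(5, 175) = 45850; 45753 is not s-gonal.
s = 6: P(6, 151) = 45451 and P(6, 152) = 46056; 45753 is not s-gonal.
s = 8: P(8, 123) = 45141 and P(8, 124) = 45880; 45753 is not s-gonal.
s = 10: P(10, 107) = 45475 and P(10, 108) = 46332; 45753 is not s-gonal.
s = 12: P(12, 96) = 45696 and P(12, 97) = 46657; 45753 is not s-gonal.
Hits: s ∈ {3} → 1.

1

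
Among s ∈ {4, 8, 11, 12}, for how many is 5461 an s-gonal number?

s = 4: P(4, 73) = 5329 and P(4, 74) = 5476; 5461 is not s-gonal.
s = 8: P(8, 43) = 5461. ✓
s = 11: P(11, 35) = 5390 and P(11, 36) = 5706; 5461 is not s-gonal.
s = 12: P(12, 33) = 5313 and P(12, 34) = 5644; 5461 is not s-gonal.
Hits: s ∈ {8} → 1.

1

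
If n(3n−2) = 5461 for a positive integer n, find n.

Set n(3n−2) = 5461, giving 3n² − 2n − 5461 = 0.
The discriminant is 4 + 12·5461 = 65536, and √65536 = 256.
So n = (2 + 256) / 6 = 258/6 = 43.
Check: 43·(3·43 − 2) = 5461. ✓

43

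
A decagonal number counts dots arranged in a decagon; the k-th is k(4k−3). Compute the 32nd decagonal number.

32·(4·32 − 3) = 32·125 = 4000.

4000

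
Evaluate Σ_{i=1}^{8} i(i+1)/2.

Σ i(i+1)/2 = (Σi² + Σi) / 2 over i = 1..8.
Σi = 36 and Σi² = 204.
(1·204 + 1·36) / 2 = 240/2 = 120.

120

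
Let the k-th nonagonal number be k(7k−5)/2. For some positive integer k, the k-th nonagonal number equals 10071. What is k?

54

Set n(7n−5)/2 = 10071, giving 7n² − 5n − 20142 = 0.
So n = (5 + 751) / 14 = 756/14 = 54.
Check: 54·(7·54 − 5)/2 = 10071. ✓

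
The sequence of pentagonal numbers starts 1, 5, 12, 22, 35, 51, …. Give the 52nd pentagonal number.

4030

The 52nd pentagonal number is n(3n−1)/2 with n = 52.
52·(3·52 − 1)/2 = 52·155/2 = 4030.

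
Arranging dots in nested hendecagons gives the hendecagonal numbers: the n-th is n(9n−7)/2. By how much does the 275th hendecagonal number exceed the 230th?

275·(9·275 − 7)/2 = 339350 and 230·(9·230 − 7)/2 = 237245.
Difference: 339350 − 237245 = 102105.

102105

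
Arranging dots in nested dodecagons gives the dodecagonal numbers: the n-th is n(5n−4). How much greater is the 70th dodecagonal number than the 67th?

70·(5·70 − 4) = 24220 and 67·(5·67 − 4) = 22177.
Difference: 24220 − 22177 = 2043.

2043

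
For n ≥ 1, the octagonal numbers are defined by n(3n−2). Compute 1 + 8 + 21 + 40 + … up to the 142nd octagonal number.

2873299

Σ i(3i−2) = 3Σi² − 2Σi over i = 1..142.
Σi = 10153 and Σi² = 964535.
3·964535 − 2·10153 = 2873299.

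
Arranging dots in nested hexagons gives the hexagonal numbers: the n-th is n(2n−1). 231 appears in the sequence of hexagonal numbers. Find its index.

11

Set n(2n−1) = 231, giving 2n² − n − 231 = 0.
The discriminant is 1 + 8·231 = 1849, and √1849 = 43.
So n = (1 + 43) / 4 = 44/4 = 11.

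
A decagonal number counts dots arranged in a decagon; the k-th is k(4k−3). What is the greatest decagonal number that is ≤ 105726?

104490

Solve n(4n−3) ≤ 105726 for integer n.
n = 162 gives 104490 ≤ 105726, while n = 163 gives 105787 > 105726; so the answer is 104490.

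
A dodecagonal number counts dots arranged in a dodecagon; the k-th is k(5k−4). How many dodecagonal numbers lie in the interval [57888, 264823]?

The n-th dodecagonal number is n(5n−4).
Smallest index with value ≥ 57888: n = 108 (giving 57888).
Largest index with value ≤ 264823: n = 230 (giving 263580).
Indices 108 through 230: 123 terms.

123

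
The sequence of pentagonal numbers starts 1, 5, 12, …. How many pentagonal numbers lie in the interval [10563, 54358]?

The n-th pentagonal number is n(3n−1)/2.
Smallest index with value ≥ 10563: n = 85 (giving 10795).
Largest index with value ≤ 54358: n = 190 (giving 54055).
Indices 85 through 190: 106 terms.

106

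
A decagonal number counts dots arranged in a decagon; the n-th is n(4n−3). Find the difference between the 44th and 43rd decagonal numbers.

Consecutive decagonal numbers differ by 8n − 7: here 8·44 − 7 = 345.

345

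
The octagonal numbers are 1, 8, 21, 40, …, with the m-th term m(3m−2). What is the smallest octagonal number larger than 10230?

10325

Solve n(3n−2) > 10230 for integer n.
The largest n with value ≤ 10230 is 58 (since 9976 ≤ 10230 < 10325), so the first above is n = 59, value 10325.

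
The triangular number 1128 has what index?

47

Set n(n+1)/2 = 1128, giving n² + n − 2256 = 0.
The discriminant is 1 + 8·1128 = 9025, and √9025 = 95.
So n = (-1 + 95) / 2 = 94/2 = 47.
Check: 47·48/2 = 1128. ✓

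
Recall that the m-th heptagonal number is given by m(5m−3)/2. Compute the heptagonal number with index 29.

The 29th heptagonal number is n(5n−3)/2 with n = 29.
29·(5·29 − 3)/2 = 29·142/2 = 29·71 = 2059.

2059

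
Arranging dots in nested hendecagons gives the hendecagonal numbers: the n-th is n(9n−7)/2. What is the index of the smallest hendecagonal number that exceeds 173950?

Solve n(9n−7)/2 > 173950 for integer n.
The largest n with value ≤ 173950 is 196 (since 172186 ≤ 173950 < 173951), so the first above is n = 197, value 173951.

197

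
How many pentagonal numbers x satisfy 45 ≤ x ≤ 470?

The n-th pentagonal number is n(3n−1)/2.
Smallest index with value ≥ 45: n = 6 (giving 51).
Largest index with value ≤ 470: n = 17 (giving 425).
Indices 6 through 17: 12 terms.

12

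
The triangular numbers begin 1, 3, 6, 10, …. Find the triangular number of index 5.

5·6/2 = 30/2 = 15.

15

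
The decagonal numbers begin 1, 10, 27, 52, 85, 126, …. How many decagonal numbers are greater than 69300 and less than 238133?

112

The n-th decagonal number is n(4n−3).
Smallest index with value > 69300: n = 133 (giving 70357).
Largest index with value < 238133: n = 244 (giving 237412).
Indices 133 through 244: 112 terms.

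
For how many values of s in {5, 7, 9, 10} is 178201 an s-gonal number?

1

s = 5: P(5, 344) = 177332 and P(5, 345) = 178365; 178201 is not s-gonal.
s = 7: P(7, 267) = 177822 and P(7, 268) = 179158; 178201 is not s-gonal.
s = 9: P(9, 226) = 178201. ✓
s = 10: P(10, 211) = 177451 and P(10, 212) = 179140; 178201 is not s-gonal.
Hits: s ∈ {9} → 1.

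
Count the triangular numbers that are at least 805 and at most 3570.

The n-th triangular number is n(n+1)/2.
Smallest index with value ≥ 805: n = 40 (giving 820).
Largest index with value ≤ 3570: n = 84 (giving 3570).
Indices 40 through 84: 45 terms.

45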